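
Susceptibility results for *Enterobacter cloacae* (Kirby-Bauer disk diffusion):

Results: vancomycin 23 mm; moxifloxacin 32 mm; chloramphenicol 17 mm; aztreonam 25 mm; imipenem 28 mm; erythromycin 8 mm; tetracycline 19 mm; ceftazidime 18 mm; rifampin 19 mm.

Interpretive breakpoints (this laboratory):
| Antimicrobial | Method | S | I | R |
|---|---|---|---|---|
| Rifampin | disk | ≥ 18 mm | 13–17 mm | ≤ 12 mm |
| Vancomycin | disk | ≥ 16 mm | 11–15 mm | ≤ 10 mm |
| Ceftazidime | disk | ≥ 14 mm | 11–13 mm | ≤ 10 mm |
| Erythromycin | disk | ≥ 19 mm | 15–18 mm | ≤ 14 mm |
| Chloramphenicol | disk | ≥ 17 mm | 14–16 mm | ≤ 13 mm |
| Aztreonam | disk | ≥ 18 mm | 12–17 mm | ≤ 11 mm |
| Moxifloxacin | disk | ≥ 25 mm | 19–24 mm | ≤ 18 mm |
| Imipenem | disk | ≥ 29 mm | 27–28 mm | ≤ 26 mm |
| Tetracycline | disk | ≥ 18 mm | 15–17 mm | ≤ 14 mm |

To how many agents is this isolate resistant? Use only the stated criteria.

Vancomycin (23 mm) ≥ 16 mm → susceptible
Moxifloxacin (32 mm) ≥ 25 mm — susceptible
Chloramphenicol (17 mm) ≥ 17 mm — Susceptible
Aztreonam (25 mm) ≥ 18 mm → Susceptible
Imipenem 28 mm: in 27–28 mm → I
Erythromycin (8 mm) ≤ 14 mm — Resistant
Tetracycline (19 mm) ≥ 18 mm ⇒ S
Ceftazidime 18 mm: ≥ 14 mm → Susceptible
Rifampin 19 mm: ≥ 18 mm — susceptible
Resistant: 1

1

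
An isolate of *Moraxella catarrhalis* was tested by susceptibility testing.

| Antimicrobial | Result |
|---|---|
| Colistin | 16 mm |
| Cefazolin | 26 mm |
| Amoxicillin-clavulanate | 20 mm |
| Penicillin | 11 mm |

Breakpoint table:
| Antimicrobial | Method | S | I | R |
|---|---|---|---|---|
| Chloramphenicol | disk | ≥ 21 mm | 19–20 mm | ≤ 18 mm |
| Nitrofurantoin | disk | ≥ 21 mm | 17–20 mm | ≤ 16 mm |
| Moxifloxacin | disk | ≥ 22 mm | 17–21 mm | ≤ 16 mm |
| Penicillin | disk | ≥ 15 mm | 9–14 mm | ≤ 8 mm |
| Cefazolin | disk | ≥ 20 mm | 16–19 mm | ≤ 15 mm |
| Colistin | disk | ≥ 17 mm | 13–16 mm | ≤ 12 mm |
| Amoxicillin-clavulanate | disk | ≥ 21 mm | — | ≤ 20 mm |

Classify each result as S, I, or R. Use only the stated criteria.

Colistin 16 mm: in 13–16 mm — Intermediate
Cefazolin: 26 mm is ≥ 20 mm ⇒ Susceptible
Amoxicillin-clavulanate 20 mm: ≤ 20 mm — R
Penicillin 11 mm: in 9–14 mm ⇒ Intermediate

I, S, R, I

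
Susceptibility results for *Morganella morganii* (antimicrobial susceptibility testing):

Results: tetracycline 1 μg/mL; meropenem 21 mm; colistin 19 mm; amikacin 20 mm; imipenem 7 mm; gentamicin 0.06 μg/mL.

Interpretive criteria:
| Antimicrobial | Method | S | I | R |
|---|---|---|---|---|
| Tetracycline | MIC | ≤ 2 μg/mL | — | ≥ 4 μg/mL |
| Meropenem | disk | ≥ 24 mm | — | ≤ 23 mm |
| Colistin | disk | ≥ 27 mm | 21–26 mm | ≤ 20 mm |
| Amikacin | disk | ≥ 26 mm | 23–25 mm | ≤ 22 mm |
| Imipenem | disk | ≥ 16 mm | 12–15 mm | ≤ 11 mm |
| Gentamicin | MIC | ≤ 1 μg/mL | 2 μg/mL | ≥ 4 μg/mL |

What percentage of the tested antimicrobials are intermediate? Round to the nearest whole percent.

0%

Tetracycline: 1 μg/mL is ≤ 2 μg/mL → susceptible
Meropenem (21 mm) ≤ 23 mm — resistant
Colistin: 19 mm is ≤ 20 mm → resistant
Amikacin 20 mm: ≤ 22 mm — R
Imipenem 7 mm: ≤ 11 mm → Resistant
Gentamicin: 0.06 μg/mL is ≤ 1 μg/mL → Susceptible
Intermediate: 0/6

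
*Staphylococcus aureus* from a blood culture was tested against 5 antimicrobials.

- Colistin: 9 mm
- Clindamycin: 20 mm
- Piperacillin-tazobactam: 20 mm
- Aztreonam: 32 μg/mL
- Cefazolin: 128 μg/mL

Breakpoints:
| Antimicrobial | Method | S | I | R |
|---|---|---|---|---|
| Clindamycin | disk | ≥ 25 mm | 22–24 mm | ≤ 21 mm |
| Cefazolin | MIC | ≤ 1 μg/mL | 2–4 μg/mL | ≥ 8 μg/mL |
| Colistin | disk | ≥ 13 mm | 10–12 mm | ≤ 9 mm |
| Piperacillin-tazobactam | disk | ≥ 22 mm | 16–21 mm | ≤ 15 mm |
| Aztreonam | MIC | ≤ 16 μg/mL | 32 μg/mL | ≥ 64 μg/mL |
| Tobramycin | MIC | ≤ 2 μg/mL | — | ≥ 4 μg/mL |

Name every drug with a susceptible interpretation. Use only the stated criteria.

none

Colistin: 9 mm is ≤ 9 mm ⇒ R
Clindamycin 20 mm: ≤ 21 mm ⇒ resistant
Piperacillin-tazobactam (20 mm) in 16–21 mm ⇒ intermediate
Aztreonam (32 μg/mL) = 32 μg/mL → intermediate
Cefazolin: 128 μg/mL is ≥ 8 μg/mL ⇒ Resistant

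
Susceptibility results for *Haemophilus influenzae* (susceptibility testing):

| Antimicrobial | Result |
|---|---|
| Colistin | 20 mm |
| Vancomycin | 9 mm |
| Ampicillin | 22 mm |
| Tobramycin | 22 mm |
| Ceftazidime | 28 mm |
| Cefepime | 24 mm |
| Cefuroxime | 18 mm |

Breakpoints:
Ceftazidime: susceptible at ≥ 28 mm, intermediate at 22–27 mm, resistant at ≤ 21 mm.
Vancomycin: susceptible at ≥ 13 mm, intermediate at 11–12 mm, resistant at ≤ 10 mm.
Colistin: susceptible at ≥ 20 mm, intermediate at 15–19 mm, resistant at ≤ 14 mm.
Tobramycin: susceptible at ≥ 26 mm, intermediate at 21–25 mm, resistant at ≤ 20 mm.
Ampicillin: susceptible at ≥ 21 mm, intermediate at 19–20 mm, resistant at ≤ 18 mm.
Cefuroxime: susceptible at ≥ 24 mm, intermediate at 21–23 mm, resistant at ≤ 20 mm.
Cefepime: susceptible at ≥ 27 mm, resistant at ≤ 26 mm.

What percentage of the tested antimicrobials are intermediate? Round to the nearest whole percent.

14%

Colistin (20 mm) ≥ 20 mm → S
Vancomycin 9 mm: ≤ 10 mm ⇒ Resistant
Ampicillin (22 mm) ≥ 21 mm ⇒ Susceptible
Tobramycin (22 mm) in 21–25 mm → intermediate
Ceftazidime: 28 mm is ≥ 28 mm → S
Cefepime 24 mm: ≤ 26 mm — R
Cefuroxime (18 mm) ≤ 20 mm ⇒ resistant
Intermediate: 1/7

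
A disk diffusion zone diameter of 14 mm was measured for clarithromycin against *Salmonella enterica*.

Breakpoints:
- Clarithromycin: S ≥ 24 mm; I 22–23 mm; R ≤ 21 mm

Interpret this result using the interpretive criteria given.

Resistant

Clarithromycin (14 mm) ≤ 21 mm — Resistant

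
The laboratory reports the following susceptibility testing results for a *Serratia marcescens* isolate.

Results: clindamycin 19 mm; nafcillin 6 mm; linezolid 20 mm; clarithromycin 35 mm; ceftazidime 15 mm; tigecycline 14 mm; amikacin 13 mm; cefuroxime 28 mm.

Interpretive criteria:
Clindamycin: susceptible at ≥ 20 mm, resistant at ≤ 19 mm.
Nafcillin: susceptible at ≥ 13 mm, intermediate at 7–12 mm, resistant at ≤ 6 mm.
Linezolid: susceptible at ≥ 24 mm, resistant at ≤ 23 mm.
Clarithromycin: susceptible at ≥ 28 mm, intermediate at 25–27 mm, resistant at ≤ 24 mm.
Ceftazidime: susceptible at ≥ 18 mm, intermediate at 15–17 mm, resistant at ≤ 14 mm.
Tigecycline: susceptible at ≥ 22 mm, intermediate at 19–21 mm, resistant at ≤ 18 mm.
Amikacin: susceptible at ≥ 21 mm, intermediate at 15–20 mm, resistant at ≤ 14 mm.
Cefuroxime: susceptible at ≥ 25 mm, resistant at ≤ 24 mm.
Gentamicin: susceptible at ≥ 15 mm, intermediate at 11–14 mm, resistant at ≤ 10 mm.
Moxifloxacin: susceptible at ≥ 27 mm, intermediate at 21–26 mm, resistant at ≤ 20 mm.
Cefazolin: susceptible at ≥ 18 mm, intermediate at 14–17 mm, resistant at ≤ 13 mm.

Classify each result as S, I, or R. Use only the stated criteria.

R, R, R, S, I, R, R, S

Clindamycin 19 mm: ≤ 19 mm ⇒ resistant
Nafcillin 6 mm: ≤ 6 mm → resistant
Linezolid 20 mm: ≤ 23 mm — R
Clarithromycin: 35 mm is ≥ 28 mm — S
Ceftazidime (15 mm) in 15–17 mm — I
Tigecycline 14 mm: ≤ 18 mm → resistant
Amikacin (13 mm) ≤ 14 mm ⇒ R
Cefuroxime (28 mm) ≥ 25 mm ⇒ susceptible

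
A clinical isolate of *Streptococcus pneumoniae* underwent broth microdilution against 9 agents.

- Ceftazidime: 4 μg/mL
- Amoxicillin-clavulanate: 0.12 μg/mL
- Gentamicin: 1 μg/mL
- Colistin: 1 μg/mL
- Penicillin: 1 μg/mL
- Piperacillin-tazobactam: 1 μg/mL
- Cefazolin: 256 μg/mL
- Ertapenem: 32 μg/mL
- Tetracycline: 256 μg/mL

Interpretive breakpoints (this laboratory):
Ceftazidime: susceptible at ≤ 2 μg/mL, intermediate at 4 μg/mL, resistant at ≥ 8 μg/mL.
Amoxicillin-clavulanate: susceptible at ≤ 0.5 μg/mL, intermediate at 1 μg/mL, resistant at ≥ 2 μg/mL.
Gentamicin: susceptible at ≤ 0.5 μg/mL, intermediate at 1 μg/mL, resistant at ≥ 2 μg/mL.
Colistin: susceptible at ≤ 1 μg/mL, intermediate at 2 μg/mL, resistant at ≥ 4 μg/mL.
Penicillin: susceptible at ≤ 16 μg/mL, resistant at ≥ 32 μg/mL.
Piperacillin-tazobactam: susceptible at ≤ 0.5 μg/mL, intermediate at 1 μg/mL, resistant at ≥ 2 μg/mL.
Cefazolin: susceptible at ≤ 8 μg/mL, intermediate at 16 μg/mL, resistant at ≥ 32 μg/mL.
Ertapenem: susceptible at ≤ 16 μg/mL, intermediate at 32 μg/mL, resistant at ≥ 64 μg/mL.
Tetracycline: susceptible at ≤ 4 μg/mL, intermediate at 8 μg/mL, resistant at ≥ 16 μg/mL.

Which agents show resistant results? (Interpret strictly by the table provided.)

Ceftazidime (4 μg/mL) = 4 μg/mL — intermediate
Amoxicillin-clavulanate 0.12 μg/mL: ≤ 0.5 μg/mL ⇒ Susceptible
Gentamicin (1 μg/mL) = 1 μg/mL → intermediate
Colistin: 1 μg/mL is ≤ 1 μg/mL → Susceptible
Penicillin (1 μg/mL) ≤ 16 μg/mL ⇒ Susceptible
Piperacillin-tazobactam: 1 μg/mL is = 1 μg/mL ⇒ Intermediate
Cefazolin (256 μg/mL) ≥ 32 μg/mL → R
Ertapenem 32 μg/mL: = 32 μg/mL → Intermediate
Tetracycline (256 μg/mL) ≥ 16 μg/mL → resistant

cefazolin, tetracycline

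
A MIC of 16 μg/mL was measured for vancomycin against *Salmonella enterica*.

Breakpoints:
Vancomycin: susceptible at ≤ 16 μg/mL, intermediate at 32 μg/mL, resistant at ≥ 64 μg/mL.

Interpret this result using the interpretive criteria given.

S

Vancomycin (16 μg/mL) ≤ 16 μg/mL ⇒ susceptible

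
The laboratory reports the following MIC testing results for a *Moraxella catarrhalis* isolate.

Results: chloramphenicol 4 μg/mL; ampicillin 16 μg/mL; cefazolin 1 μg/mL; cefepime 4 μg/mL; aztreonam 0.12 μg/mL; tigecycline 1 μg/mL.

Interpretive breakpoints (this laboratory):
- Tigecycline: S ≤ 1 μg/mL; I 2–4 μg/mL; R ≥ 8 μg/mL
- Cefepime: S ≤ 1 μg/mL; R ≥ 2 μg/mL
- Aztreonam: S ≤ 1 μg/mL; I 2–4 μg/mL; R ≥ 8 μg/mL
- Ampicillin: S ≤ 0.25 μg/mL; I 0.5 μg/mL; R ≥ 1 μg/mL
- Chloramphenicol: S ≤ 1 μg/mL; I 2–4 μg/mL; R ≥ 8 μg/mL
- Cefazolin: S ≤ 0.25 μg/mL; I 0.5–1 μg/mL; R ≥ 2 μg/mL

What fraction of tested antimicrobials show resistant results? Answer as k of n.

Chloramphenicol (4 μg/mL) in 2–4 μg/mL ⇒ intermediate
Ampicillin 16 μg/mL: ≥ 1 μg/mL → Resistant
Cefazolin: 1 μg/mL is in 0.5–1 μg/mL ⇒ I
Cefepime 4 μg/mL: ≥ 2 μg/mL ⇒ Resistant
Aztreonam: 0.12 μg/mL is ≤ 1 μg/mL — Susceptible
Tigecycline (1 μg/mL) ≤ 1 μg/mL ⇒ Susceptible
Resistant: 2/6

2 of 6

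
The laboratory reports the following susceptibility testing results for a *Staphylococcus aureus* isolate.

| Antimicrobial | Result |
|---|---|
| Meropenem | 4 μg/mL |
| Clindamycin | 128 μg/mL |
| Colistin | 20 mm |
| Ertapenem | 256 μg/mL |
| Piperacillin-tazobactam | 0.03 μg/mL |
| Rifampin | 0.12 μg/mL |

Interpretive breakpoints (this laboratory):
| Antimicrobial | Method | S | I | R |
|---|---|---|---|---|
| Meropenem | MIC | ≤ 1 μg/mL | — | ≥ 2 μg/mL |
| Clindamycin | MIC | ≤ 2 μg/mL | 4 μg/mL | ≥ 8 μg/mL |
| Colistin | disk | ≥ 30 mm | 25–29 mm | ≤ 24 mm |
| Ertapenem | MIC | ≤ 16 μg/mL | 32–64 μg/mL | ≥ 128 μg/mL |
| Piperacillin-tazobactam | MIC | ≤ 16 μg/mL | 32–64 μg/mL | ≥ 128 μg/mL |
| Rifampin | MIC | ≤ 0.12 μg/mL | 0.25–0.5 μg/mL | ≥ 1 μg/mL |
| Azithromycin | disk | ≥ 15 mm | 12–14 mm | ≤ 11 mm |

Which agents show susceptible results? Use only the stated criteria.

Meropenem (4 μg/mL) ≥ 2 μg/mL → resistant
Clindamycin 128 μg/mL: ≥ 8 μg/mL — resistant
Colistin: 20 mm is ≤ 24 mm ⇒ resistant
Ertapenem 256 μg/mL: ≥ 128 μg/mL → Resistant
Piperacillin-tazobactam 0.03 μg/mL: ≤ 16 μg/mL → Susceptible
Rifampin 0.12 μg/mL: ≤ 0.12 μg/mL ⇒ Susceptible

piperacillin-tazobactam, rifampin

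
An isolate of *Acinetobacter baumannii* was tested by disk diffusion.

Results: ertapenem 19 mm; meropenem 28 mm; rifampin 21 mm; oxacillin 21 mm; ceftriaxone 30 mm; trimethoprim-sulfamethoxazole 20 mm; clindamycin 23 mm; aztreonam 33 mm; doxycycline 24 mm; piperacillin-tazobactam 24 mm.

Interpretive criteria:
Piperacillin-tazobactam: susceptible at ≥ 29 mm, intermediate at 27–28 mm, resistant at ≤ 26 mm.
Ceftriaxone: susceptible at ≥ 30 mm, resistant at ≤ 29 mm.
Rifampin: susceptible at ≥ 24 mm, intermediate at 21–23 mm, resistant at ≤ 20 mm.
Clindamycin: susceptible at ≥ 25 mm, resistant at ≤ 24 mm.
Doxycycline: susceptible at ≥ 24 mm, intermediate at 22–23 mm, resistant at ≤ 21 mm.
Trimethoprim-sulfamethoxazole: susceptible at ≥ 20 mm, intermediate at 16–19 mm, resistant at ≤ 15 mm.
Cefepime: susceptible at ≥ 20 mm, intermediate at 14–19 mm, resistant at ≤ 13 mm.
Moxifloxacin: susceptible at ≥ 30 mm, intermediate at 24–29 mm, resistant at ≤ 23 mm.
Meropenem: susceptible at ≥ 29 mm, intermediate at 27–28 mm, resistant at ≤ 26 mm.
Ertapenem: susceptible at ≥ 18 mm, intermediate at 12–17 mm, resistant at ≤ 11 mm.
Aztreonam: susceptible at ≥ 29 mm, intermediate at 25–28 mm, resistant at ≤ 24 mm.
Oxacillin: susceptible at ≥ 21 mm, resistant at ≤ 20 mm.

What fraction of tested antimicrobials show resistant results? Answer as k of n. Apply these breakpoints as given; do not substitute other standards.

2 of 10

Ertapenem (19 mm) ≥ 18 mm → Susceptible
Meropenem: 28 mm is in 27–28 mm — I
Rifampin: 21 mm is in 21–23 mm → I
Oxacillin 21 mm: ≥ 21 mm → S
Ceftriaxone: 30 mm is ≥ 30 mm — S
Trimethoprim-sulfamethoxazole 20 mm: ≥ 20 mm — Susceptible
Clindamycin: 23 mm is ≤ 24 mm — Resistant
Aztreonam 33 mm: ≥ 29 mm ⇒ S
Doxycycline (24 mm) ≥ 24 mm — S
Piperacillin-tazobactam: 24 mm is ≤ 26 mm ⇒ Resistant
Resistant: 2/10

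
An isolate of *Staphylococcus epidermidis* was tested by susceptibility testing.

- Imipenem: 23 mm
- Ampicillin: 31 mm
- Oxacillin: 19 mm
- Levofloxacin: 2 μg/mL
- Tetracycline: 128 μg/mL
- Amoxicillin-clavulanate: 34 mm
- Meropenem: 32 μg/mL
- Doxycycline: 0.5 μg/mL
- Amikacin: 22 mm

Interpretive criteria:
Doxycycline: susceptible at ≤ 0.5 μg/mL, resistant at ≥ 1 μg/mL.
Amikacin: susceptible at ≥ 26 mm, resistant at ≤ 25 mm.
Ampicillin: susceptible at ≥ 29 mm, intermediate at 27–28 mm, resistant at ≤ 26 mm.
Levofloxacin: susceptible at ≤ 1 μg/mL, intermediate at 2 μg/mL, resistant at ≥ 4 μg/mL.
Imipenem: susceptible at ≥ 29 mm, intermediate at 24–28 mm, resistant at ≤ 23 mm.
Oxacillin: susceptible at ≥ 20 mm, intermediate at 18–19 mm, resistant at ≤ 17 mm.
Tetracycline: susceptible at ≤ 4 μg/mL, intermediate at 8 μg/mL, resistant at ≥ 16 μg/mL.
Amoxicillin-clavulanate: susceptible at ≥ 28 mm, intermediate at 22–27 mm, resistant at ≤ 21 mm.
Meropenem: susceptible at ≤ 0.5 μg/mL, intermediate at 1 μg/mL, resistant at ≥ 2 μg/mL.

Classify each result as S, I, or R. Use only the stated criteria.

Imipenem: 23 mm is ≤ 23 mm ⇒ Resistant
Ampicillin 31 mm: ≥ 29 mm — susceptible
Oxacillin 19 mm: in 18–19 mm — Intermediate
Levofloxacin (2 μg/mL) = 2 μg/mL — I
Tetracycline 128 μg/mL: ≥ 16 μg/mL ⇒ Resistant
Amoxicillin-clavulanate: 34 mm is ≥ 28 mm → Susceptible
Meropenem: 32 μg/mL is ≥ 2 μg/mL — resistant
Doxycycline: 0.5 μg/mL is ≤ 0.5 μg/mL — Susceptible
Amikacin: 22 mm is ≤ 25 mm — Resistant

R, S, I, I, R, S, R, S, R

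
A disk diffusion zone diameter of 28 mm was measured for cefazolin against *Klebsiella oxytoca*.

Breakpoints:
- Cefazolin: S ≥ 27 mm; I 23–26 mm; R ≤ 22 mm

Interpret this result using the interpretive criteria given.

Susceptible

Cefazolin: 28 mm is ≥ 27 mm — Susceptible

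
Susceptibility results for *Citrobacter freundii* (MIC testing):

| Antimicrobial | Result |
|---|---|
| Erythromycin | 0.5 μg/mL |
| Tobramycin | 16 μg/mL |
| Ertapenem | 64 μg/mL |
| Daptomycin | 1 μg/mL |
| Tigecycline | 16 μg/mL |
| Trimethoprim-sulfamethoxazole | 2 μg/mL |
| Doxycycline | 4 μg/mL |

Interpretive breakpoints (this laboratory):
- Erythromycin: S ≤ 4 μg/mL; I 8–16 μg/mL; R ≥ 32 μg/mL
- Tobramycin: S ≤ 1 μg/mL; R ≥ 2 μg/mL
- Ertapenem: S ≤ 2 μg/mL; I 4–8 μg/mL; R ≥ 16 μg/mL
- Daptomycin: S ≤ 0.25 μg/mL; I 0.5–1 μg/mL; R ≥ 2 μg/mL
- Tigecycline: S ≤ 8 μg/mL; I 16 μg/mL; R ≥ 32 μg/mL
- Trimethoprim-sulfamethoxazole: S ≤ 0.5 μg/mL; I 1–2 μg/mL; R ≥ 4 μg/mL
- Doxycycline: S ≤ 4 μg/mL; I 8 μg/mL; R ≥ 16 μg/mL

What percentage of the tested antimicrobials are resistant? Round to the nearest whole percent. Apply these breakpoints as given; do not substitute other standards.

Erythromycin (0.5 μg/mL) ≤ 4 μg/mL ⇒ S
Tobramycin: 16 μg/mL is ≥ 2 μg/mL → resistant
Ertapenem (64 μg/mL) ≥ 16 μg/mL → Resistant
Daptomycin (1 μg/mL) in 0.5–1 μg/mL ⇒ intermediate
Tigecycline 16 μg/mL: = 16 μg/mL → I
Trimethoprim-sulfamethoxazole (2 μg/mL) in 1–2 μg/mL ⇒ I
Doxycycline: 4 μg/mL is ≤ 4 μg/mL — S
Resistant: 2/7

29%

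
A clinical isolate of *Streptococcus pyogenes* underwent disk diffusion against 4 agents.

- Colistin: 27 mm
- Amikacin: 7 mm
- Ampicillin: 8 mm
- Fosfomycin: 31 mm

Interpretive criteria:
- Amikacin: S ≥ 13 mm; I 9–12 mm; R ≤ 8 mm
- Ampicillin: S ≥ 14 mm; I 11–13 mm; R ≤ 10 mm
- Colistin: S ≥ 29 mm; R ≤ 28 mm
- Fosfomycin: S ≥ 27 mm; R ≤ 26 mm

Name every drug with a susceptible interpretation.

fosfomycin

Colistin 27 mm: ≤ 28 mm → resistant
Amikacin: 7 mm is ≤ 8 mm ⇒ R
Ampicillin 8 mm: ≤ 10 mm ⇒ resistant
Fosfomycin: 31 mm is ≥ 27 mm → S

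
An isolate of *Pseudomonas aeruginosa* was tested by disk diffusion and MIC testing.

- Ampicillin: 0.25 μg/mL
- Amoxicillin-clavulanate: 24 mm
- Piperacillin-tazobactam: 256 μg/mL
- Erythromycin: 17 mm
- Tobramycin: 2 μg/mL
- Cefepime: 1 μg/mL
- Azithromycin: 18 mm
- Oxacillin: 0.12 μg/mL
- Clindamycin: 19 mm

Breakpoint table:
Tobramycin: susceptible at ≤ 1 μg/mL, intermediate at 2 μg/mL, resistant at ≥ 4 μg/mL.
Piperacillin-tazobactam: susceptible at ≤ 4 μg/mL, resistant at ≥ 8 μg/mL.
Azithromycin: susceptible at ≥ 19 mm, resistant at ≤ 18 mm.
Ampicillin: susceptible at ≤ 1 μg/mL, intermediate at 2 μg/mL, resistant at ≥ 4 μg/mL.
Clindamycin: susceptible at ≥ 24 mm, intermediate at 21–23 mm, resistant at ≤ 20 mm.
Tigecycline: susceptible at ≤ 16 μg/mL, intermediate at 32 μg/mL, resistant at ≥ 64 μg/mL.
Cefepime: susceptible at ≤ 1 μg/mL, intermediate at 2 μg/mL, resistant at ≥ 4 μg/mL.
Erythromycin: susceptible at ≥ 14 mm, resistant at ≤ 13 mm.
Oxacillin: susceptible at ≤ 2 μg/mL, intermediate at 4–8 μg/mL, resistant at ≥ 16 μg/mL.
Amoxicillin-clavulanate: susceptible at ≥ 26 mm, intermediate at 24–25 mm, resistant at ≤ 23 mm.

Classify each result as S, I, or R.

Ampicillin: 0.25 μg/mL is ≤ 1 μg/mL → S
Amoxicillin-clavulanate (24 mm) in 24–25 mm — Intermediate
Piperacillin-tazobactam (256 μg/mL) ≥ 8 μg/mL ⇒ R
Erythromycin: 17 mm is ≥ 14 mm — susceptible
Tobramycin 2 μg/mL: = 2 μg/mL — intermediate
Cefepime (1 μg/mL) ≤ 1 μg/mL → susceptible
Azithromycin (18 mm) ≤ 18 mm → resistant
Oxacillin (0.12 μg/mL) ≤ 2 μg/mL → Susceptible
Clindamycin (19 mm) ≤ 20 mm → Resistant

S, I, R, S, I, S, R, S, R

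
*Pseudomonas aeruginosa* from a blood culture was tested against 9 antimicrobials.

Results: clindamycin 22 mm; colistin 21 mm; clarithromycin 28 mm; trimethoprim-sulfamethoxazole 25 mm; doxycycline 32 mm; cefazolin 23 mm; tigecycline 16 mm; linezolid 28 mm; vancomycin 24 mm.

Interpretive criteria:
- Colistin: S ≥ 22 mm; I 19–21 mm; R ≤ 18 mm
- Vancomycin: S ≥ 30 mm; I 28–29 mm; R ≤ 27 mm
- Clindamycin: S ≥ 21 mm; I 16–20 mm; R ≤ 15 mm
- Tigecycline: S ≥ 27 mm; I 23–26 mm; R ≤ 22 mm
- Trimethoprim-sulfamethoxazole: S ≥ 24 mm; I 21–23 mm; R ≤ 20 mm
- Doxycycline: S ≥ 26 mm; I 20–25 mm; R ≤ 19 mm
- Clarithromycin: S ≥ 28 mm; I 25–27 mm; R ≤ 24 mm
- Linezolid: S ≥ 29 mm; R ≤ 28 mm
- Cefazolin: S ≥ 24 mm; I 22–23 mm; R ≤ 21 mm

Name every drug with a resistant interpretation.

Clindamycin 22 mm: ≥ 21 mm ⇒ S
Colistin: 21 mm is in 19–21 mm → intermediate
Clarithromycin: 28 mm is ≥ 28 mm — S
Trimethoprim-sulfamethoxazole (25 mm) ≥ 24 mm ⇒ Susceptible
Doxycycline 32 mm: ≥ 26 mm — S
Cefazolin 23 mm: in 22–23 mm → intermediate
Tigecycline: 16 mm is ≤ 22 mm → R
Linezolid: 28 mm is ≤ 28 mm ⇒ resistant
Vancomycin 24 mm: ≤ 27 mm → R

tigecycline, linezolid, vancomycin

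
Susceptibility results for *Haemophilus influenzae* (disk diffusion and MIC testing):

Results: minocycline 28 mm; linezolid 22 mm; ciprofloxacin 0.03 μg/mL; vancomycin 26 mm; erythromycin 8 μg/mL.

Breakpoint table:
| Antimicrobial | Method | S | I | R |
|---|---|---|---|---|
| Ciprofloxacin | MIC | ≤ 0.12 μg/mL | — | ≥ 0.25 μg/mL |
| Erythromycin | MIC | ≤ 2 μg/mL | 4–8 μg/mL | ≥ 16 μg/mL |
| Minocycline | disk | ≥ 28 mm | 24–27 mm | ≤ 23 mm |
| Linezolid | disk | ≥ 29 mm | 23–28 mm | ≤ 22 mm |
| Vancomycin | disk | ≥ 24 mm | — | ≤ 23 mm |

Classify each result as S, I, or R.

Minocycline: 28 mm is ≥ 28 mm — S
Linezolid 22 mm: ≤ 22 mm → resistant
Ciprofloxacin: 0.03 μg/mL is ≤ 0.12 μg/mL → susceptible
Vancomycin: 26 mm is ≥ 24 mm → Susceptible
Erythromycin: 8 μg/mL is in 4–8 μg/mL ⇒ intermediate

S, R, S, S, I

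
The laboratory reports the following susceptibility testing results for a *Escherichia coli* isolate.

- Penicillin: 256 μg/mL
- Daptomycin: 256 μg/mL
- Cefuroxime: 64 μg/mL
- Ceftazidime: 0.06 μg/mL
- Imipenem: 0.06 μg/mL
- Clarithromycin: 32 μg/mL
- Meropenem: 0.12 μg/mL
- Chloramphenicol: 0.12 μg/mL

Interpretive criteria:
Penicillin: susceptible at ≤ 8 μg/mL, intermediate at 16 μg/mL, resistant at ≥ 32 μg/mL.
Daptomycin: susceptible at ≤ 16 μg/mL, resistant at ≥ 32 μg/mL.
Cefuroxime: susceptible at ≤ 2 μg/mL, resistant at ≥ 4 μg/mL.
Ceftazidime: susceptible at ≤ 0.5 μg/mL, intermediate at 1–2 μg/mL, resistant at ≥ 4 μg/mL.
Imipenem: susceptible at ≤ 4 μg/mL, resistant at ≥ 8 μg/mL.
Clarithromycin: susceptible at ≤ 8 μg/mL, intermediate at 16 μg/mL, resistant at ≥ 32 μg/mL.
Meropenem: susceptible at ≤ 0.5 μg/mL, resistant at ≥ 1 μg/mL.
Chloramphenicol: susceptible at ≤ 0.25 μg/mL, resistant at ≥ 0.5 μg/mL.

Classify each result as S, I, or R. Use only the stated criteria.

R, R, R, S, S, R, S, S

Penicillin 256 μg/mL: ≥ 32 μg/mL → resistant
Daptomycin: 256 μg/mL is ≥ 32 μg/mL — R
Cefuroxime: 64 μg/mL is ≥ 4 μg/mL ⇒ R
Ceftazidime: 0.06 μg/mL is ≤ 0.5 μg/mL — susceptible
Imipenem (0.06 μg/mL) ≤ 4 μg/mL ⇒ S
Clarithromycin: 32 μg/mL is ≥ 32 μg/mL ⇒ resistant
Meropenem: 0.12 μg/mL is ≤ 0.5 μg/mL ⇒ S
Chloramphenicol 0.12 μg/mL: ≤ 0.25 μg/mL ⇒ susceptible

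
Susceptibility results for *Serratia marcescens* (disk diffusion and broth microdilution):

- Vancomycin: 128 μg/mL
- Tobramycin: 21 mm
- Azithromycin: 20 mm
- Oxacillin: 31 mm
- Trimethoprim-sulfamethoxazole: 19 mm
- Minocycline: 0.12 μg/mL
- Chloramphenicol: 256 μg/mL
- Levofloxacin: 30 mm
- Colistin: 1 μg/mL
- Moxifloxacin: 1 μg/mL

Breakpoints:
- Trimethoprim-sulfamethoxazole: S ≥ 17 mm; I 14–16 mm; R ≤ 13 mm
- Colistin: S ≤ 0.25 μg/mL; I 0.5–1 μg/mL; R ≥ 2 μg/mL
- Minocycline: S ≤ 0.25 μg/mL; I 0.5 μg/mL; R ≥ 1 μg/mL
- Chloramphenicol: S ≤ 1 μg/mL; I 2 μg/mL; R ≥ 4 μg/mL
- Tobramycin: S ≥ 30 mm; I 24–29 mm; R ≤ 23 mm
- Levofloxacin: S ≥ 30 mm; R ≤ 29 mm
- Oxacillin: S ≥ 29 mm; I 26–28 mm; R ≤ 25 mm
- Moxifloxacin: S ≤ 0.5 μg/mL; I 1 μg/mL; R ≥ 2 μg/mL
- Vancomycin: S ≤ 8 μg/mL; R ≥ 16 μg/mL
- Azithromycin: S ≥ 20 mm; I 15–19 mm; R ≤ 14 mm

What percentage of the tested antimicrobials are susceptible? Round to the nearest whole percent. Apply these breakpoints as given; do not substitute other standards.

Vancomycin (128 μg/mL) ≥ 16 μg/mL ⇒ R
Tobramycin (21 mm) ≤ 23 mm ⇒ R
Azithromycin: 20 mm is ≥ 20 mm — Susceptible
Oxacillin: 31 mm is ≥ 29 mm ⇒ S
Trimethoprim-sulfamethoxazole (19 mm) ≥ 17 mm ⇒ susceptible
Minocycline (0.12 μg/mL) ≤ 0.25 μg/mL — Susceptible
Chloramphenicol (256 μg/mL) ≥ 4 μg/mL — R
Levofloxacin (30 mm) ≥ 30 mm — susceptible
Colistin (1 μg/mL) in 0.5–1 μg/mL — I
Moxifloxacin 1 μg/mL: = 1 μg/mL → intermediate
Susceptible: 5/10

50%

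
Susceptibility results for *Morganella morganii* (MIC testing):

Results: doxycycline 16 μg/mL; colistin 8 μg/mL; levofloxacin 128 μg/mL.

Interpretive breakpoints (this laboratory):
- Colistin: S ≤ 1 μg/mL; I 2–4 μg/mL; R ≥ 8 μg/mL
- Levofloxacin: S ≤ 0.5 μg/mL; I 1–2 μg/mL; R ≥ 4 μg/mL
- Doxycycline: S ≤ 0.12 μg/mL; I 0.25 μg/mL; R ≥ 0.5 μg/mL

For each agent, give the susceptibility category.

Doxycycline (16 μg/mL) ≥ 0.5 μg/mL — resistant
Colistin: 8 μg/mL is ≥ 8 μg/mL ⇒ Resistant
Levofloxacin 128 μg/mL: ≥ 4 μg/mL → resistant

R, R, R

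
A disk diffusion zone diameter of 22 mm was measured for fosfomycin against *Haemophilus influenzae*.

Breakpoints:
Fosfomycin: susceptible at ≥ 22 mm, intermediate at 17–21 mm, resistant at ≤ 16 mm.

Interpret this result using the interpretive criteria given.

Fosfomycin (22 mm) ≥ 22 mm — Susceptible

Susceptible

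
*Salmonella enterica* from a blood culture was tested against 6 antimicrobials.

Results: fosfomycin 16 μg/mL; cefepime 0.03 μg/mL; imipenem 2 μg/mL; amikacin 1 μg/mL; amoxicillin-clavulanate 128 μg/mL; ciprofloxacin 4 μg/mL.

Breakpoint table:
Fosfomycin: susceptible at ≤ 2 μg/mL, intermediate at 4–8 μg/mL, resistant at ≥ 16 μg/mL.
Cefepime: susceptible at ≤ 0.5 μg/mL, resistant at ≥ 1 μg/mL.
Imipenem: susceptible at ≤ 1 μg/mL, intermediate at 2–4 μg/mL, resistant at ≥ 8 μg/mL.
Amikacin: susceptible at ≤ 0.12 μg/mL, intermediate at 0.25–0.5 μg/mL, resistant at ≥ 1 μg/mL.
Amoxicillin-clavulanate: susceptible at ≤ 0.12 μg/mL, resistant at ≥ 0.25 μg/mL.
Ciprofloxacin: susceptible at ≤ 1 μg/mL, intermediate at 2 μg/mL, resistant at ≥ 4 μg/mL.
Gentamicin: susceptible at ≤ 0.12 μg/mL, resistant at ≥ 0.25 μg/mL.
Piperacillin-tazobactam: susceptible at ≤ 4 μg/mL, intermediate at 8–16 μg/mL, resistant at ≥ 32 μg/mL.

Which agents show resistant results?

Fosfomycin 16 μg/mL: ≥ 16 μg/mL ⇒ resistant
Cefepime 0.03 μg/mL: ≤ 0.5 μg/mL → susceptible
Imipenem: 2 μg/mL is in 2–4 μg/mL — I
Amikacin: 1 μg/mL is ≥ 1 μg/mL ⇒ R
Amoxicillin-clavulanate 128 μg/mL: ≥ 0.25 μg/mL — R
Ciprofloxacin: 4 μg/mL is ≥ 4 μg/mL ⇒ resistant

fosfomycin, amikacin, amoxicillin-clavulanate, ciprofloxacin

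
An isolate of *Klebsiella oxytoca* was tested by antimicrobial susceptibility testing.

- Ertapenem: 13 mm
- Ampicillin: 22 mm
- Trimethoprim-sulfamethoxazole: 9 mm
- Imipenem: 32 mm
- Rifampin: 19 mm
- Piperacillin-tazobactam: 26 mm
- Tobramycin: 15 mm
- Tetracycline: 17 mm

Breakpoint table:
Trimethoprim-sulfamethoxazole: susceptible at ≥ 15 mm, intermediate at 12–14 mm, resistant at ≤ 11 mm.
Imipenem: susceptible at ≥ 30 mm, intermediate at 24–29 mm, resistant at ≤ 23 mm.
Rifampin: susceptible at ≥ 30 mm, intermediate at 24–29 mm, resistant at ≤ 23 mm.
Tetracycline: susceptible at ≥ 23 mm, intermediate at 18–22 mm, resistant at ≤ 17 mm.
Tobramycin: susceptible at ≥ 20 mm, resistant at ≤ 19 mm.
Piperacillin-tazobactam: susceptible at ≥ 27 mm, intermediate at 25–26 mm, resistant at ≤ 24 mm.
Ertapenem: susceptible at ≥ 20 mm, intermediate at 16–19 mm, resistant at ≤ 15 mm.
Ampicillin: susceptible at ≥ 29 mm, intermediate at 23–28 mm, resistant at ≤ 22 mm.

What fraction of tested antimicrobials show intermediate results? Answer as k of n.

1 of 8

Ertapenem: 13 mm is ≤ 15 mm ⇒ resistant
Ampicillin: 22 mm is ≤ 22 mm → R
Trimethoprim-sulfamethoxazole 9 mm: ≤ 11 mm — resistant
Imipenem 32 mm: ≥ 30 mm → Susceptible
Rifampin (19 mm) ≤ 23 mm ⇒ resistant
Piperacillin-tazobactam (26 mm) in 25–26 mm ⇒ intermediate
Tobramycin 15 mm: ≤ 19 mm ⇒ Resistant
Tetracycline: 17 mm is ≤ 17 mm ⇒ R
Intermediate: 1/8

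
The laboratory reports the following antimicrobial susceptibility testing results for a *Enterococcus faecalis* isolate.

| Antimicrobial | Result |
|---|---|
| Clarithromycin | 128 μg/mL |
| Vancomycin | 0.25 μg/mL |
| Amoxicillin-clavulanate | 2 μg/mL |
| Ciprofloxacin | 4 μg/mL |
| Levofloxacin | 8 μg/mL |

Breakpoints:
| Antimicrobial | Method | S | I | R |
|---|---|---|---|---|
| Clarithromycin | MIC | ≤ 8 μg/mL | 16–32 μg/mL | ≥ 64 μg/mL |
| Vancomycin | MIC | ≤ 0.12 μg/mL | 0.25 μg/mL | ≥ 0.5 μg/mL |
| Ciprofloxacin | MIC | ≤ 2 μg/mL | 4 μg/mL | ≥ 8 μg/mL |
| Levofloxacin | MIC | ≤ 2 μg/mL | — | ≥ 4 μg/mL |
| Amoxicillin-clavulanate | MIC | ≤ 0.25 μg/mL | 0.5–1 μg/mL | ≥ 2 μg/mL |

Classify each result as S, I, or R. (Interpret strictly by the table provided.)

R, I, R, I, R

Clarithromycin (128 μg/mL) ≥ 64 μg/mL ⇒ Resistant
Vancomycin: 0.25 μg/mL is = 0.25 μg/mL — I
Amoxicillin-clavulanate: 2 μg/mL is ≥ 2 μg/mL — R
Ciprofloxacin (4 μg/mL) = 4 μg/mL — intermediate
Levofloxacin: 8 μg/mL is ≥ 4 μg/mL ⇒ resistant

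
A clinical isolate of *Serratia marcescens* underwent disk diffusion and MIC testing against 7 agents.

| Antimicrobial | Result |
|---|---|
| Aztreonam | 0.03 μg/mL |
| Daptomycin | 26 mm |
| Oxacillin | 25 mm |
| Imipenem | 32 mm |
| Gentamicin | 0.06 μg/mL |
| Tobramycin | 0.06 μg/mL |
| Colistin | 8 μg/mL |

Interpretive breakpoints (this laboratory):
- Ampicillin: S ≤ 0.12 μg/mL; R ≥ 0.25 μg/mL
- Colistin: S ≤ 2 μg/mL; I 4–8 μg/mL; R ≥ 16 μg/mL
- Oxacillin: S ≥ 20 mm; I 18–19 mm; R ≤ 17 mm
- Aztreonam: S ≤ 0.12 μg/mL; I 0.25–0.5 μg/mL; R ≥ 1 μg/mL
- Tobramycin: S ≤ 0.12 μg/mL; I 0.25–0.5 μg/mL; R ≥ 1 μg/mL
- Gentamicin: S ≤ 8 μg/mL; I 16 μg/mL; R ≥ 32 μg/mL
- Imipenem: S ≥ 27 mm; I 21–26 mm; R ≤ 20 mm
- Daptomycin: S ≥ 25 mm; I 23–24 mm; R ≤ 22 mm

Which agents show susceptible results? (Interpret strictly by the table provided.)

Aztreonam 0.03 μg/mL: ≤ 0.12 μg/mL — susceptible
Daptomycin: 26 mm is ≥ 25 mm ⇒ susceptible
Oxacillin 25 mm: ≥ 20 mm — susceptible
Imipenem 32 mm: ≥ 27 mm — Susceptible
Gentamicin (0.06 μg/mL) ≤ 8 μg/mL → Susceptible
Tobramycin: 0.06 μg/mL is ≤ 0.12 μg/mL ⇒ S
Colistin 8 μg/mL: in 4–8 μg/mL ⇒ Intermediate

aztreonam, daptomycin, oxacillin, imipenem, gentamicin, tobramycin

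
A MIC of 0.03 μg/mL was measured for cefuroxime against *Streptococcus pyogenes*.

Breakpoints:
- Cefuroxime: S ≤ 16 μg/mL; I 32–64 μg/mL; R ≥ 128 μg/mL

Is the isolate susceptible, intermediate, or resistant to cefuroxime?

S

Cefuroxime 0.03 μg/mL: ≤ 16 μg/mL → susceptible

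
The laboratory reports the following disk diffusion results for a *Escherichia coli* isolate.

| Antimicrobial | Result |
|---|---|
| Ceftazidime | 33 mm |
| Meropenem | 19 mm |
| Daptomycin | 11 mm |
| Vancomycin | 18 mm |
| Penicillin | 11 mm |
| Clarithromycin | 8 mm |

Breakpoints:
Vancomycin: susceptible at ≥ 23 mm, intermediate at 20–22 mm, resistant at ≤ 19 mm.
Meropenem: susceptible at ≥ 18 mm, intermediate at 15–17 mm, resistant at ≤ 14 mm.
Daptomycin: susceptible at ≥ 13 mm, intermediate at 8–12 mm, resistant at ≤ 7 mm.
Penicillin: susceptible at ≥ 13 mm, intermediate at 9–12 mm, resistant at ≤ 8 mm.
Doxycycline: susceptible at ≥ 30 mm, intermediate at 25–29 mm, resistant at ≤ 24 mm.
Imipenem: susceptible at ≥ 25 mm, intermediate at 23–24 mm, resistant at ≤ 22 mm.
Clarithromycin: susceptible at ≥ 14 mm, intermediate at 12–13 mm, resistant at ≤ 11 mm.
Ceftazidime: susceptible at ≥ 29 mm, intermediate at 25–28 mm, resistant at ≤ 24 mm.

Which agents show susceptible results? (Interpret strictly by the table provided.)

Ceftazidime (33 mm) ≥ 29 mm — S
Meropenem 19 mm: ≥ 18 mm → susceptible
Daptomycin (11 mm) in 8–12 mm → I
Vancomycin (18 mm) ≤ 19 mm ⇒ resistant
Penicillin: 11 mm is in 9–12 mm ⇒ Intermediate
Clarithromycin (8 mm) ≤ 11 mm — resistant

ceftazidime, meropenem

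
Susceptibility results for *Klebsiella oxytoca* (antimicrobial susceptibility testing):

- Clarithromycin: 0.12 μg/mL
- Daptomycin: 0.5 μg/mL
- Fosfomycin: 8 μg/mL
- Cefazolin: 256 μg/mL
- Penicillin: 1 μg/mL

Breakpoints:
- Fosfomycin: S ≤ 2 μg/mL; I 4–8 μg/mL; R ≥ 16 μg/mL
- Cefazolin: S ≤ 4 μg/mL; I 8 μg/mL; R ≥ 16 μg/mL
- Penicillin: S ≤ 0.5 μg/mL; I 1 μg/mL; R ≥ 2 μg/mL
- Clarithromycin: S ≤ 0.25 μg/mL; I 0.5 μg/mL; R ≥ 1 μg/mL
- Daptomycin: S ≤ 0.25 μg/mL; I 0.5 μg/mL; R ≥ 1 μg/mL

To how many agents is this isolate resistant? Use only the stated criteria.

1

Clarithromycin 0.12 μg/mL: ≤ 0.25 μg/mL ⇒ susceptible
Daptomycin 0.5 μg/mL: = 0.5 μg/mL — intermediate
Fosfomycin (8 μg/mL) in 4–8 μg/mL → I
Cefazolin: 256 μg/mL is ≥ 16 μg/mL → resistant
Penicillin 1 μg/mL: = 1 μg/mL ⇒ intermediate
Resistant: 1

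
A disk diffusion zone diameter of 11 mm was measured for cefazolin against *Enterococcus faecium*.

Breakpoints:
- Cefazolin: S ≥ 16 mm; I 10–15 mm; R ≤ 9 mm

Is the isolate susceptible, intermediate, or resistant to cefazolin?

Cefazolin 11 mm: in 10–15 mm — I

Intermediate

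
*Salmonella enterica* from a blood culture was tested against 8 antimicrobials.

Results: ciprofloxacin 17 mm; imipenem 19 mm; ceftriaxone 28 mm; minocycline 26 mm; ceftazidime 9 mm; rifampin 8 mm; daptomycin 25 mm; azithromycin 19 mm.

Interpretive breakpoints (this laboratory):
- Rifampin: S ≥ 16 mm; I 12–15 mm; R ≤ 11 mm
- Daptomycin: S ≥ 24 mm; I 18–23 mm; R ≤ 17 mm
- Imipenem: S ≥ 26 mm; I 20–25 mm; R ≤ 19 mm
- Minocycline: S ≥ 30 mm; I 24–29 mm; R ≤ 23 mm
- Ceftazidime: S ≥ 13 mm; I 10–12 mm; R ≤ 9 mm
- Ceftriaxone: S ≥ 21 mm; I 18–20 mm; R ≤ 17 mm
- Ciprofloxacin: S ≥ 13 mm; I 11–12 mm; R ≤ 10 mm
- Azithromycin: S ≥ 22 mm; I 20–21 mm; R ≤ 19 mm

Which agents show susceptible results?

Ciprofloxacin (17 mm) ≥ 13 mm — Susceptible
Imipenem (19 mm) ≤ 19 mm — R
Ceftriaxone (28 mm) ≥ 21 mm — S
Minocycline: 26 mm is in 24–29 mm ⇒ Intermediate
Ceftazidime 9 mm: ≤ 9 mm → R
Rifampin: 8 mm is ≤ 11 mm → R
Daptomycin 25 mm: ≥ 24 mm ⇒ S
Azithromycin 19 mm: ≤ 19 mm ⇒ resistant

ciprofloxacin, ceftriaxone, daptomycin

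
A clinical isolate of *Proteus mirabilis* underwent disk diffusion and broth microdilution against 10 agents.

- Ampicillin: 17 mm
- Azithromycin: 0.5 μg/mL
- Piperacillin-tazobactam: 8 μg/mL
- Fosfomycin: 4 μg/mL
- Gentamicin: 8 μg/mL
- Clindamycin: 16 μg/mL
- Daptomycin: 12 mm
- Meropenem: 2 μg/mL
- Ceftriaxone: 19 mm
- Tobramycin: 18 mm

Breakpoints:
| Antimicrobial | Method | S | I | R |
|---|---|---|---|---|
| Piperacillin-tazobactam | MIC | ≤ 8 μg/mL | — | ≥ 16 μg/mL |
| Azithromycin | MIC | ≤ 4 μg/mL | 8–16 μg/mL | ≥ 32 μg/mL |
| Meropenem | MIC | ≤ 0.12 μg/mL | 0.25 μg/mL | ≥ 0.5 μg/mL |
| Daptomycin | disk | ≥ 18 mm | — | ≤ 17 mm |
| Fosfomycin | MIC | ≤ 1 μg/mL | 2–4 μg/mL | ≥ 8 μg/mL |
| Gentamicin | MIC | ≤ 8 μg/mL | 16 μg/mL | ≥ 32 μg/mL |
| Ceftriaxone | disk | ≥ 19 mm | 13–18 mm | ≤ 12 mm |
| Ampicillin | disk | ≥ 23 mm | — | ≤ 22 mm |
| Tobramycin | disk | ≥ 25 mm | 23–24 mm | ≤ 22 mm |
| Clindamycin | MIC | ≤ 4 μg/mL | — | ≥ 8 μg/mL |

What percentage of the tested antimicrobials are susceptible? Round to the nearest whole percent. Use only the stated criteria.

Ampicillin: 17 mm is ≤ 22 mm → resistant
Azithromycin (0.5 μg/mL) ≤ 4 μg/mL — S
Piperacillin-tazobactam 8 μg/mL: ≤ 8 μg/mL ⇒ S
Fosfomycin: 4 μg/mL is in 2–4 μg/mL ⇒ Intermediate
Gentamicin (8 μg/mL) ≤ 8 μg/mL — susceptible
Clindamycin (16 μg/mL) ≥ 8 μg/mL → Resistant
Daptomycin (12 mm) ≤ 17 mm — resistant
Meropenem 2 μg/mL: ≥ 0.5 μg/mL ⇒ resistant
Ceftriaxone (19 mm) ≥ 19 mm → susceptible
Tobramycin: 18 mm is ≤ 22 mm ⇒ R
Susceptible: 4/10

40%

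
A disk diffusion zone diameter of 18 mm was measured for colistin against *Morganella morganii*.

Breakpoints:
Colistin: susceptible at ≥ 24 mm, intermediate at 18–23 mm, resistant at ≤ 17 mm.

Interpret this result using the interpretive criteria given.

I

Colistin: 18 mm is in 18–23 mm ⇒ I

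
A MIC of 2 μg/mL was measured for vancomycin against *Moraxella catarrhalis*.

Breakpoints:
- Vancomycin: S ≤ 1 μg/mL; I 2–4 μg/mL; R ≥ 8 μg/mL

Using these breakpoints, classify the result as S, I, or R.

Vancomycin 2 μg/mL: in 2–4 μg/mL ⇒ I

Intermediate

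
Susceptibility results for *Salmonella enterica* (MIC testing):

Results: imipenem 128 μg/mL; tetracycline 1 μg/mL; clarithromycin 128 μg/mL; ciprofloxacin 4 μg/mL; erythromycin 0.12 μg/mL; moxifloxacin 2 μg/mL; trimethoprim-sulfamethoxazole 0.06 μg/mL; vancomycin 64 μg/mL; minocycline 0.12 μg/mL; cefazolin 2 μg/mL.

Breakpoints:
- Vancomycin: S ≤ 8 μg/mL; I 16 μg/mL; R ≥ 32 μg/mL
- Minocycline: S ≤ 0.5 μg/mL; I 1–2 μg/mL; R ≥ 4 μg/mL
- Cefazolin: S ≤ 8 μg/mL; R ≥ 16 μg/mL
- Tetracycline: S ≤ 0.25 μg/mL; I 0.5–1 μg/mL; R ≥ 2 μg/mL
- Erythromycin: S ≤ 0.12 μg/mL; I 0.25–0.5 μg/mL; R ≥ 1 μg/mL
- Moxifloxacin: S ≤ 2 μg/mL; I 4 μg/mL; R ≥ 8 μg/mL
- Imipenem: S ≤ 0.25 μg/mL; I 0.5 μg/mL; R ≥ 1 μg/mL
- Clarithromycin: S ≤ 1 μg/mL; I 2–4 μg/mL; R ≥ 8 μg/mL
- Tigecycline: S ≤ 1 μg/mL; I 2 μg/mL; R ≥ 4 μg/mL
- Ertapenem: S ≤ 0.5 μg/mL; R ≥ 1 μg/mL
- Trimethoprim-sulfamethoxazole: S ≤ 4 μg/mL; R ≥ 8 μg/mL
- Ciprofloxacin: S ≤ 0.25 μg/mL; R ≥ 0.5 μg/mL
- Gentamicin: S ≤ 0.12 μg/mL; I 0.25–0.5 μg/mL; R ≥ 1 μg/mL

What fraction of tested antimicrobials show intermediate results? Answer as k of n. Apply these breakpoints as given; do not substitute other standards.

1 of 10

Imipenem 128 μg/mL: ≥ 1 μg/mL — R
Tetracycline: 1 μg/mL is in 0.5–1 μg/mL — I
Clarithromycin: 128 μg/mL is ≥ 8 μg/mL — R
Ciprofloxacin (4 μg/mL) ≥ 0.5 μg/mL → R
Erythromycin (0.12 μg/mL) ≤ 0.12 μg/mL → susceptible
Moxifloxacin: 2 μg/mL is ≤ 2 μg/mL ⇒ S
Trimethoprim-sulfamethoxazole (0.06 μg/mL) ≤ 4 μg/mL — Susceptible
Vancomycin 64 μg/mL: ≥ 32 μg/mL ⇒ R
Minocycline: 0.12 μg/mL is ≤ 0.5 μg/mL → S
Cefazolin (2 μg/mL) ≤ 8 μg/mL → susceptible
Intermediate: 1/10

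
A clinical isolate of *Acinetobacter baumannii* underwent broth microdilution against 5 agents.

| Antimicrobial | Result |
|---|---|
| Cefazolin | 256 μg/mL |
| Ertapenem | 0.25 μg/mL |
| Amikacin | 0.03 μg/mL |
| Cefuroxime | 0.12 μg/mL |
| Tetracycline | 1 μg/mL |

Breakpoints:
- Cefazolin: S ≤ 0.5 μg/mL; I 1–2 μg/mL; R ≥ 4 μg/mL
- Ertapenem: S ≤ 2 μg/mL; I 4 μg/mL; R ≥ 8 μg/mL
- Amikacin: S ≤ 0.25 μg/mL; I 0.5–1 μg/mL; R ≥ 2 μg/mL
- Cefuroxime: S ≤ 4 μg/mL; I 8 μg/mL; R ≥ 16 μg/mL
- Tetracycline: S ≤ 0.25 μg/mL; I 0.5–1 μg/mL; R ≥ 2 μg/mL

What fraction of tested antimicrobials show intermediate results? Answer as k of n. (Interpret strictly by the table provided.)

1 of 5

Cefazolin: 256 μg/mL is ≥ 4 μg/mL ⇒ resistant
Ertapenem 0.25 μg/mL: ≤ 2 μg/mL ⇒ S
Amikacin (0.03 μg/mL) ≤ 0.25 μg/mL — S
Cefuroxime: 0.12 μg/mL is ≤ 4 μg/mL ⇒ Susceptible
Tetracycline: 1 μg/mL is in 0.5–1 μg/mL — intermediate
Intermediate: 1/5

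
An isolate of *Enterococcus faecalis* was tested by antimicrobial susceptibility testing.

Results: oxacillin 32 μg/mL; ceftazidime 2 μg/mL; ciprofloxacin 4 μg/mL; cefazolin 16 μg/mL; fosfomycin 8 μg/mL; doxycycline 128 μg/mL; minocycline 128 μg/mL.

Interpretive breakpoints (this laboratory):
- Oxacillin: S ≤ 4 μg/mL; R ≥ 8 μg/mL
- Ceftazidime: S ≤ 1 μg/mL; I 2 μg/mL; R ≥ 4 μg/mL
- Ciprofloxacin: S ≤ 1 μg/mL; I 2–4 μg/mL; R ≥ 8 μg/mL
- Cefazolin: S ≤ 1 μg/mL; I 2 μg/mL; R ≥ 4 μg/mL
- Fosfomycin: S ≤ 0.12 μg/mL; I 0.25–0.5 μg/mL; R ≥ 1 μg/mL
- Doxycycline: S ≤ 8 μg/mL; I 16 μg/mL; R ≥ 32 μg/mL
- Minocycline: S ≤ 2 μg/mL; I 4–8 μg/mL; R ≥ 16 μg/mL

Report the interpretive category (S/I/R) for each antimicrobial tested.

R, I, I, R, R, R, R

Oxacillin 32 μg/mL: ≥ 8 μg/mL — Resistant
Ceftazidime 2 μg/mL: = 2 μg/mL ⇒ Intermediate
Ciprofloxacin (4 μg/mL) in 2–4 μg/mL — intermediate
Cefazolin: 16 μg/mL is ≥ 4 μg/mL → resistant
Fosfomycin (8 μg/mL) ≥ 1 μg/mL — resistant
Doxycycline (128 μg/mL) ≥ 32 μg/mL — Resistant
Minocycline (128 μg/mL) ≥ 16 μg/mL — R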